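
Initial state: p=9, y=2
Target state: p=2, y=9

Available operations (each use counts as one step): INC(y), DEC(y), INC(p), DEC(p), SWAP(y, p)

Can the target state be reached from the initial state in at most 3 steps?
Yes

Path (1 step): SWAP(y, p)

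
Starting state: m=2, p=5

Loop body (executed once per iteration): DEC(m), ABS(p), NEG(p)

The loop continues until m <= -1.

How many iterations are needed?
3

Tracing iterations:
Initial: m=2, p=5
After iteration 1: m=1, p=-5
After iteration 2: m=0, p=-5
After iteration 3: m=-1, p=-5
m <= -1 now holds, so the loop exits after 3 iterations.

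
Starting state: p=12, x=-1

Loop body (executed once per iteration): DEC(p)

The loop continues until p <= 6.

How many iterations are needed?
6

Tracing iterations:
Initial: p=12, x=-1
After iteration 1: p=11, x=-1
After iteration 2: p=10, x=-1
After iteration 3: p=9, x=-1
After iteration 4: p=8, x=-1
After iteration 5: p=7, x=-1
After iteration 6: p=6, x=-1
p <= 6 now holds, so the loop exits after 6 iterations.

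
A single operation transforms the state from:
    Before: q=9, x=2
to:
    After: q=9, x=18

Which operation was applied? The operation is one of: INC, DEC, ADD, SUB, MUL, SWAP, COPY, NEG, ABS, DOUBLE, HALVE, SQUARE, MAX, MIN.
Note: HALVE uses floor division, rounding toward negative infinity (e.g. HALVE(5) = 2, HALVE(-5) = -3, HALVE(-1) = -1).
MUL(x, q)

Analyzing the change:
Before: q=9, x=2
After: q=9, x=18
Variable x changed from 2 to 18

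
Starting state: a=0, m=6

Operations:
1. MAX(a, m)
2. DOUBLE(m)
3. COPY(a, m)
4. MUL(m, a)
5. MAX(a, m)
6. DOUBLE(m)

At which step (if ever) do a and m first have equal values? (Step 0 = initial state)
Step 1

a and m first become equal after step 1.

Comparing values at each step:
Initial: a=0, m=6
After step 1: a=6, m=6 ← equal!
After step 2: a=6, m=12
After step 3: a=12, m=12 ← equal!
After step 4: a=12, m=144
After step 5: a=144, m=144 ← equal!
After step 6: a=144, m=288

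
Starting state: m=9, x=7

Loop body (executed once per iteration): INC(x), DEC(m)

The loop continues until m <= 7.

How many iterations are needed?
2

Tracing iterations:
Initial: m=9, x=7
After iteration 1: m=8, x=8
After iteration 2: m=7, x=9
m <= 7 now holds, so the loop exits after 2 iterations.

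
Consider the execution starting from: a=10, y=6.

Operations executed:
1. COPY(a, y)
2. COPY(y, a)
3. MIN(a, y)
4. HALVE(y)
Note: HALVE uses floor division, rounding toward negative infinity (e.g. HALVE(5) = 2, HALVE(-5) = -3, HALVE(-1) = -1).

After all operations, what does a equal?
a = 6

Tracing execution:
Step 1: COPY(a, y) → a = 6
Step 2: COPY(y, a) → a = 6
Step 3: MIN(a, y) → a = 6
Step 4: HALVE(y) → a = 6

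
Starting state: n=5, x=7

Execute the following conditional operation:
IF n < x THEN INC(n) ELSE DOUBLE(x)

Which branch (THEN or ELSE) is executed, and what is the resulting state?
Branch: THEN, Final state: n=6, x=7

Evaluating condition: n < x
n = 5, x = 7
Condition is True, so THEN branch executes
After INC(n): n=6, x=7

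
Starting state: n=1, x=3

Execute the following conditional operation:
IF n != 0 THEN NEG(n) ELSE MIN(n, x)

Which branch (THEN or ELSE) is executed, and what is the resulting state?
Branch: THEN, Final state: n=-1, x=3

Evaluating condition: n != 0
n = 1
Condition is True, so THEN branch executes
After NEG(n): n=-1, x=3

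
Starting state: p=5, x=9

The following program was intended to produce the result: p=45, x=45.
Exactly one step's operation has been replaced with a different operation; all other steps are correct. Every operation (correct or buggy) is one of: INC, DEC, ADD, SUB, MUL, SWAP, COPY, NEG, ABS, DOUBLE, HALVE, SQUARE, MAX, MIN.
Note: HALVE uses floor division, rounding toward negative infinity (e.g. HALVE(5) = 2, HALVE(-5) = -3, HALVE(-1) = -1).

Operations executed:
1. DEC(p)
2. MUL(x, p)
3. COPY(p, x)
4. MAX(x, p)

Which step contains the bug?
Step 1

Trace with buggy code:
Initial: p=5, x=9
After step 1: p=4, x=9
After step 2: p=4, x=36
After step 3: p=36, x=36
After step 4: p=36, x=36
Actual final p=36, x=36 ≠ expected p=45, x=45.
Step 1 is the only position where a single-operation replacement can produce the expected result.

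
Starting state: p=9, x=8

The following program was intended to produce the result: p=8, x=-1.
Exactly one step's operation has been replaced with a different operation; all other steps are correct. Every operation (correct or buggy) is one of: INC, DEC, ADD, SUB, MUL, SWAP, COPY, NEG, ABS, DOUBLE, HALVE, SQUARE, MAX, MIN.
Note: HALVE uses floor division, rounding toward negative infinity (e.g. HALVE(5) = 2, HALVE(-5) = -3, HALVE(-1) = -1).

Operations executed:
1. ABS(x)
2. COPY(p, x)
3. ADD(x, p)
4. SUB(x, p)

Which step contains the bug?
Step 3

Trace with buggy code:
Initial: p=9, x=8
After step 1: p=9, x=8
After step 2: p=8, x=8
After step 3: p=8, x=16
After step 4: p=8, x=8
Actual final p=8, x=8 ≠ expected p=8, x=-1.
Step 3 is the only position where a single-operation replacement can produce the expected result.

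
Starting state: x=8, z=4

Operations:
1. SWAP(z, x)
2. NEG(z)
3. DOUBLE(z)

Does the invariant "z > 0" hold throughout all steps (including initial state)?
No, violated after step 2

The invariant is violated after step 2.

State at each step:
Initial: x=8, z=4
After step 1: x=4, z=8
After step 2: x=4, z=-8
After step 3: x=4, z=-16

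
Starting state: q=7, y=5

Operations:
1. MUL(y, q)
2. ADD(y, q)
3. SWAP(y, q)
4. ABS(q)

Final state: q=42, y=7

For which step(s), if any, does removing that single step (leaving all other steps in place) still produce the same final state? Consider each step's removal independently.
Step(s) 4

Testing removal of each single step:
Without step 1: final = q=12, y=7 (different)
Without step 2: final = q=35, y=7 (different)
Without step 3: final = q=7, y=42 (different)
Without step 4: final = q=42, y=7 (same)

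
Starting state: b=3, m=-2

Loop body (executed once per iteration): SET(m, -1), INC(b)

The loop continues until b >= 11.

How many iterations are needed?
8

Tracing iterations:
Initial: b=3, m=-2
After iteration 1: b=4, m=-1
After iteration 2: b=5, m=-1
After iteration 3: b=6, m=-1
After iteration 4: b=7, m=-1
After iteration 5: b=8, m=-1
After iteration 6: b=9, m=-1
After iteration 7: b=10, m=-1
After iteration 8: b=11, m=-1
b >= 11 now holds, so the loop exits after 8 iterations.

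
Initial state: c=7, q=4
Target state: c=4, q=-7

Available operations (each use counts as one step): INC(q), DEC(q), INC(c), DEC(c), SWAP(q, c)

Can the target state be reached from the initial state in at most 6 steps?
No

The target state cannot be reached within 6 steps.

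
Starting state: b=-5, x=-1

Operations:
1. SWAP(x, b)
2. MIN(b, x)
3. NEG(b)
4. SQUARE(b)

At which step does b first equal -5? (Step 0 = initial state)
Step 0

Tracing b:
Initial: b = -5 ← first occurrence
After step 1: b = -1
After step 2: b = -5
After step 3: b = 5
After step 4: b = 25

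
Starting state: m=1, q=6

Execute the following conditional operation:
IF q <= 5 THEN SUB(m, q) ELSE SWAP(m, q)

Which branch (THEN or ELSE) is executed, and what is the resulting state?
Branch: ELSE, Final state: m=6, q=1

Evaluating condition: q <= 5
q = 6
Condition is False, so ELSE branch executes
After SWAP(m, q): m=6, q=1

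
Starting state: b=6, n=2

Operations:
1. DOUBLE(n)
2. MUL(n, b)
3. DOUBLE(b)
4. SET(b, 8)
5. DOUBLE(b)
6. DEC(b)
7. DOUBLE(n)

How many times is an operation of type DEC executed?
1

Counting DEC operations:
Step 6: DEC(b) ← DEC
Total: 1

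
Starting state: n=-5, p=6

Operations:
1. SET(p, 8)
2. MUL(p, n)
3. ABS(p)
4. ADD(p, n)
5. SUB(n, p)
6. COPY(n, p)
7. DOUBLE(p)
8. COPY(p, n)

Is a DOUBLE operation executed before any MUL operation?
No

First DOUBLE: step 7
First MUL: step 2
Since 7 > 2, MUL comes first.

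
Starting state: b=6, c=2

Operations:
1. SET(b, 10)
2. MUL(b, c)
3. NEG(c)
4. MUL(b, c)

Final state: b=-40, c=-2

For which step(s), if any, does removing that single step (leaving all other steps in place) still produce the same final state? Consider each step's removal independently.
None - removing any single step changes the final result

Testing removal of each single step:
Without step 1: final = b=-24, c=-2 (different)
Without step 2: final = b=-20, c=-2 (different)
Without step 3: final = b=40, c=2 (different)
Without step 4: final = b=20, c=-2 (different)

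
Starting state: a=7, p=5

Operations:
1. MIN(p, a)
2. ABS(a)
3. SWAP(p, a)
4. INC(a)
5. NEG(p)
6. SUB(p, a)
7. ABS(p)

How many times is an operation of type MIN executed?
1

Counting MIN operations:
Step 1: MIN(p, a) ← MIN
Total: 1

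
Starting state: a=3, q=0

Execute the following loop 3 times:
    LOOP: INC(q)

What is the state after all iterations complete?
a=3, q=3

Iteration trace:
Start: a=3, q=0
After iteration 1: a=3, q=1
After iteration 2: a=3, q=2
After iteration 3: a=3, q=3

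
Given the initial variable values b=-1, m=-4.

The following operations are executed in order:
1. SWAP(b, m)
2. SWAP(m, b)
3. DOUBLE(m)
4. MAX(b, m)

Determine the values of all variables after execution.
{b: -1, m: -8}

Step-by-step execution:
Initial: b=-1, m=-4
After step 1 (SWAP(b, m)): b=-4, m=-1
After step 2 (SWAP(m, b)): b=-1, m=-4
After step 3 (DOUBLE(m)): b=-1, m=-8
After step 4 (MAX(b, m)): b=-1, m=-8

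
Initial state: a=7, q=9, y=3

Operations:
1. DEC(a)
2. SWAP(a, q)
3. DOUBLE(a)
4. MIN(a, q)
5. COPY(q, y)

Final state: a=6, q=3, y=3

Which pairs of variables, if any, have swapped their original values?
None

Comparing initial and final values:
q: 9 → 3
a: 7 → 6
y: 3 → 3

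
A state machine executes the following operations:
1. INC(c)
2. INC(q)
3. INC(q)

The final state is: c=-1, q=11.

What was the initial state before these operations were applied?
c=-2, q=9

Working backwards:
Final state: c=-1, q=11
Before step 3 (INC(q)): c=-1, q=10
Before step 2 (INC(q)): c=-1, q=9
Before step 1 (INC(c)): c=-2, q=9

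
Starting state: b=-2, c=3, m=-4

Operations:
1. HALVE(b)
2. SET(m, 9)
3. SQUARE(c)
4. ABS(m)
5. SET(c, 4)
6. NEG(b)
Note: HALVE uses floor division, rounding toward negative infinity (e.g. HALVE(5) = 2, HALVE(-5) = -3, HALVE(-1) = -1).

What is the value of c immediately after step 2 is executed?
c = 3

Tracing c through execution:
Initial: c = 3
After step 1 (HALVE(b)): c = 3
After step 2 (SET(m, 9)): c = 3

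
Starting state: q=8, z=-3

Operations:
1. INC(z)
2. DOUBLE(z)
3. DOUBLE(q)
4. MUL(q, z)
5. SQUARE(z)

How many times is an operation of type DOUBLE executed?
2

Counting DOUBLE operations:
Step 2: DOUBLE(z) ← DOUBLE
Step 3: DOUBLE(q) ← DOUBLE
Total: 2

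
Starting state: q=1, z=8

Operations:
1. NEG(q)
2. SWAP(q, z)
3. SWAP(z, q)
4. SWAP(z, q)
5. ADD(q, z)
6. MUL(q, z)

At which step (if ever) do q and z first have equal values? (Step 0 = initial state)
Never

q and z never become equal during execution.

Comparing values at each step:
Initial: q=1, z=8
After step 1: q=-1, z=8
After step 2: q=8, z=-1
After step 3: q=-1, z=8
After step 4: q=8, z=-1
After step 5: q=7, z=-1
After step 6: q=-7, z=-1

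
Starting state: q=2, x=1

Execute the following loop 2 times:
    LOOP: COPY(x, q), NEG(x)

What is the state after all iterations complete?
q=2, x=-2

Iteration trace:
Start: q=2, x=1
After iteration 1: q=2, x=-2
After iteration 2: q=2, x=-2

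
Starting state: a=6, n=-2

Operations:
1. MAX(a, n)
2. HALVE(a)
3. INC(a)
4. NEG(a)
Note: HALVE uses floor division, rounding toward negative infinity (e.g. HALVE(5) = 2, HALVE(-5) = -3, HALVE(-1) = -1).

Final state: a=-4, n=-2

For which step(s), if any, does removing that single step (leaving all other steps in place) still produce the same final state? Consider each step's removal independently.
Step(s) 1

Testing removal of each single step:
Without step 1: final = a=-4, n=-2 (same)
Without step 2: final = a=-7, n=-2 (different)
Without step 3: final = a=-3, n=-2 (different)
Without step 4: final = a=4, n=-2 (different)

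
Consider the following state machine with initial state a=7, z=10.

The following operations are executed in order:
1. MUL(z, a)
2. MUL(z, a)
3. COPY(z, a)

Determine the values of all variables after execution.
{a: 7, z: 7}

Step-by-step execution:
Initial: a=7, z=10
After step 1 (MUL(z, a)): a=7, z=70
After step 2 (MUL(z, a)): a=7, z=490
After step 3 (COPY(z, a)): a=7, z=7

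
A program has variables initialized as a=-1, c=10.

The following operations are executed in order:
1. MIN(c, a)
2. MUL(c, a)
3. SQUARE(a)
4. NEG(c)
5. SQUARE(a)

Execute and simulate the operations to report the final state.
{a: 1, c: -1}

Step-by-step execution:
Initial: a=-1, c=10
After step 1 (MIN(c, a)): a=-1, c=-1
After step 2 (MUL(c, a)): a=-1, c=1
After step 3 (SQUARE(a)): a=1, c=1
After step 4 (NEG(c)): a=1, c=-1
After step 5 (SQUARE(a)): a=1, c=-1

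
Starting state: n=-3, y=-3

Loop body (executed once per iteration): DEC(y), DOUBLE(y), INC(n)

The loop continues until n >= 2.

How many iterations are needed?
5

Tracing iterations:
Initial: n=-3, y=-3
After iteration 1: n=-2, y=-8
After iteration 2: n=-1, y=-18
After iteration 3: n=0, y=-38
After iteration 4: n=1, y=-78
After iteration 5: n=2, y=-158
n >= 2 now holds, so the loop exits after 5 iterations.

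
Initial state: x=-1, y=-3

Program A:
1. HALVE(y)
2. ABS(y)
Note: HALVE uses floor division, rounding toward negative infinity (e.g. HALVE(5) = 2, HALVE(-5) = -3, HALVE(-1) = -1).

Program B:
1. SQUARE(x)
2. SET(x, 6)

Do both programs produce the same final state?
No

Program A final state: x=-1, y=2
Program B final state: x=6, y=-3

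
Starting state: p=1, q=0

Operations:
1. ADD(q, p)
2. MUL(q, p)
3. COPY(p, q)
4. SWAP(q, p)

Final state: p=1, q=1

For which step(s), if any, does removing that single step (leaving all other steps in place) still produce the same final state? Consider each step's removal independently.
Step(s) 2, 3, 4

Testing removal of each single step:
Without step 1: final = p=0, q=0 (different)
Without step 2: final = p=1, q=1 (same)
Without step 3: final = p=1, q=1 (same)
Without step 4: final = p=1, q=1 (same)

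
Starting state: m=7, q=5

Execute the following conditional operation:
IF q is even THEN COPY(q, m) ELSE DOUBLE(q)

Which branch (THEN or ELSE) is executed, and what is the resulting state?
Branch: ELSE, Final state: m=7, q=10

Evaluating condition: q is even
Condition is False, so ELSE branch executes
After DOUBLE(q): m=7, q=10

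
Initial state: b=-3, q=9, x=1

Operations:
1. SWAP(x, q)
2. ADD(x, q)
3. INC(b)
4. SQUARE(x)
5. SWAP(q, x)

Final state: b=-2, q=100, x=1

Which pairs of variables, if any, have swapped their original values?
None

Comparing initial and final values:
b: -3 → -2
x: 1 → 1
q: 9 → 100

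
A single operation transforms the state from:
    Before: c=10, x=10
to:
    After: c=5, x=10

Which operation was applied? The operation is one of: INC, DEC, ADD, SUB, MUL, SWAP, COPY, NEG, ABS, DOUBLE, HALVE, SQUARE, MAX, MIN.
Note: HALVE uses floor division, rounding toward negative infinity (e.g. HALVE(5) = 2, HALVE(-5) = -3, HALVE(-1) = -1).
HALVE(c)

Analyzing the change:
Before: c=10, x=10
After: c=5, x=10
Variable c changed from 10 to 5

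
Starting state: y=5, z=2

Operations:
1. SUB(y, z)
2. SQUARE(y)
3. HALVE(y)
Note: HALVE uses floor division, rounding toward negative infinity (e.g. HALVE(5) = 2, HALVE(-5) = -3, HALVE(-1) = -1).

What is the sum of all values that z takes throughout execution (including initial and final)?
8

Values of z at each step:
Initial: z = 2
After step 1: z = 2
After step 2: z = 2
After step 3: z = 2
Sum = 2 + 2 + 2 + 2 = 8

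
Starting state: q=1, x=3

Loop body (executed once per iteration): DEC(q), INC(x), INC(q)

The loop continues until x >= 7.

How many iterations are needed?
4

Tracing iterations:
Initial: q=1, x=3
After iteration 1: q=1, x=4
After iteration 2: q=1, x=5
After iteration 3: q=1, x=6
After iteration 4: q=1, x=7
x >= 7 now holds, so the loop exits after 4 iterations.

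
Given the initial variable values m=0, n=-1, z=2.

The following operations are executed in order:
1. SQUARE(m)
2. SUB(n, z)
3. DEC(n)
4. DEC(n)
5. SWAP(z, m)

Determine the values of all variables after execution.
{m: 2, n: -5, z: 0}

Step-by-step execution:
Initial: m=0, n=-1, z=2
After step 1 (SQUARE(m)): m=0, n=-1, z=2
After step 2 (SUB(n, z)): m=0, n=-3, z=2
After step 3 (DEC(n)): m=0, n=-4, z=2
After step 4 (DEC(n)): m=0, n=-5, z=2
After step 5 (SWAP(z, m)): m=2, n=-5, z=0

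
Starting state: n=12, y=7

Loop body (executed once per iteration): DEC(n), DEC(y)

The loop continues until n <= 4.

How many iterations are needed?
8

Tracing iterations:
Initial: n=12, y=7
After iteration 1: n=11, y=6
After iteration 2: n=10, y=5
After iteration 3: n=9, y=4
After iteration 4: n=8, y=3
After iteration 5: n=7, y=2
After iteration 6: n=6, y=1
After iteration 7: n=5, y=0
After iteration 8: n=4, y=-1
n <= 4 now holds, so the loop exits after 8 iterations.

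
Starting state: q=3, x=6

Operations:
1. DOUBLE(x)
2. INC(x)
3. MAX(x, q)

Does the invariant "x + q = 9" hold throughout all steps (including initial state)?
No, violated after step 1

The invariant is violated after step 1.

State at each step:
Initial: q=3, x=6
After step 1: q=3, x=12
After step 2: q=3, x=13
After step 3: q=3, x=13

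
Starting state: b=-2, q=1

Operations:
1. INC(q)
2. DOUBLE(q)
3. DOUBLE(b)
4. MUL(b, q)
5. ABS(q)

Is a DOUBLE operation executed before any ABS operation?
Yes

First DOUBLE: step 2
First ABS: step 5
Since 2 < 5, DOUBLE comes first.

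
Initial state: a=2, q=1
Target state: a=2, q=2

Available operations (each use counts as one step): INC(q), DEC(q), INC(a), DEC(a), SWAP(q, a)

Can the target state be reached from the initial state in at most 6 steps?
Yes

Path (1 step): INC(q)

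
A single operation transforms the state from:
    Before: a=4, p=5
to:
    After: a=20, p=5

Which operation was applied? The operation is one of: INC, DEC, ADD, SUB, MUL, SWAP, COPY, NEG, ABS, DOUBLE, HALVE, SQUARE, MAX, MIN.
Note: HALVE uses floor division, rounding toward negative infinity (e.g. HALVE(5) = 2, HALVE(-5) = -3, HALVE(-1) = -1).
MUL(a, p)

Analyzing the change:
Before: a=4, p=5
After: a=20, p=5
Variable a changed from 4 to 20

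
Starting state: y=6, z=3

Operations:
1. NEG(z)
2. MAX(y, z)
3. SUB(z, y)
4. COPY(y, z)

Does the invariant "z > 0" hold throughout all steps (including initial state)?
No, violated after step 1

The invariant is violated after step 1.

State at each step:
Initial: y=6, z=3
After step 1: y=6, z=-3
After step 2: y=6, z=-3
After step 3: y=6, z=-9
After step 4: y=-9, z=-9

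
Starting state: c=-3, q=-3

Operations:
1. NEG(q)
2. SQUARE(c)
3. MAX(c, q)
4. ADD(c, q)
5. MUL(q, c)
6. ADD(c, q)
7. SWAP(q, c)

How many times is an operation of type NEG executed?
1

Counting NEG operations:
Step 1: NEG(q) ← NEG
Total: 1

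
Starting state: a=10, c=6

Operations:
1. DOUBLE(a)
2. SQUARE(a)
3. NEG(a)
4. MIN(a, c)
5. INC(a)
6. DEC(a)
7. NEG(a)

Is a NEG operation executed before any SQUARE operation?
No

First NEG: step 3
First SQUARE: step 2
Since 3 > 2, SQUARE comes first.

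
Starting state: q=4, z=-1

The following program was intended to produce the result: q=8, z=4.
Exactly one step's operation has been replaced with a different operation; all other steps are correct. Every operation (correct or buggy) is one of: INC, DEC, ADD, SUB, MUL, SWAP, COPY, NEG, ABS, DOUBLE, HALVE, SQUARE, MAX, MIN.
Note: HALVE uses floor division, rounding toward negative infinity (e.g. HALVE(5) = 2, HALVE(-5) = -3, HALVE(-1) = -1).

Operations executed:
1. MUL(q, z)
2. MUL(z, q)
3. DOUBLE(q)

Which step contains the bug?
Step 1

Trace with buggy code:
Initial: q=4, z=-1
After step 1: q=-4, z=-1
After step 2: q=-4, z=4
After step 3: q=-8, z=4
Actual final q=-8, z=4 ≠ expected q=8, z=4.
Step 1 is the only position where a single-operation replacement can produce the expected result.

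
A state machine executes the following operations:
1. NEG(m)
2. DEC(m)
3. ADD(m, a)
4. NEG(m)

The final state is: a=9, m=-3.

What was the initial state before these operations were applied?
a=9, m=5

Working backwards:
Final state: a=9, m=-3
Before step 4 (NEG(m)): a=9, m=3
Before step 3 (ADD(m, a)): a=9, m=-6
Before step 2 (DEC(m)): a=9, m=-5
Before step 1 (NEG(m)): a=9, m=5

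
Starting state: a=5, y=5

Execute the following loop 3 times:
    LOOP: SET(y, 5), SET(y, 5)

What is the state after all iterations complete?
a=5, y=5

Iteration trace:
Start: a=5, y=5
After iteration 1: a=5, y=5
After iteration 2: a=5, y=5
After iteration 3: a=5, y=5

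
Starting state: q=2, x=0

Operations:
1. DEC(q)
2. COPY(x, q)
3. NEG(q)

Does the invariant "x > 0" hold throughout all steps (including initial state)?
No, violated at the initial state

The invariant is violated at the initial state (step 0).

State at each step:
Initial: q=2, x=0
After step 1: q=1, x=0
After step 2: q=1, x=1
After step 3: q=-1, x=1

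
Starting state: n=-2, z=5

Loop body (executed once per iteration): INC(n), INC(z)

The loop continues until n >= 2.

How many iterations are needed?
4

Tracing iterations:
Initial: n=-2, z=5
After iteration 1: n=-1, z=6
After iteration 2: n=0, z=7
After iteration 3: n=1, z=8
After iteration 4: n=2, z=9
n >= 2 now holds, so the loop exits after 4 iterations.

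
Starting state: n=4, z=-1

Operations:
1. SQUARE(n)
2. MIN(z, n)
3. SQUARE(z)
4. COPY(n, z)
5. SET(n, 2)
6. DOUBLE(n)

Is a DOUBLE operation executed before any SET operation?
No

First DOUBLE: step 6
First SET: step 5
Since 6 > 5, SET comes first.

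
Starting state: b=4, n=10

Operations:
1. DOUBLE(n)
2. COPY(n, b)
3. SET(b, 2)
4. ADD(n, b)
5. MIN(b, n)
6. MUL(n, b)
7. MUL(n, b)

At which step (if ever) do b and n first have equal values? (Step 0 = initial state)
Step 2

b and n first become equal after step 2.

Comparing values at each step:
Initial: b=4, n=10
After step 1: b=4, n=20
After step 2: b=4, n=4 ← equal!
After step 3: b=2, n=4
After step 4: b=2, n=6
After step 5: b=2, n=6
After step 6: b=2, n=12
After step 7: b=2, n=24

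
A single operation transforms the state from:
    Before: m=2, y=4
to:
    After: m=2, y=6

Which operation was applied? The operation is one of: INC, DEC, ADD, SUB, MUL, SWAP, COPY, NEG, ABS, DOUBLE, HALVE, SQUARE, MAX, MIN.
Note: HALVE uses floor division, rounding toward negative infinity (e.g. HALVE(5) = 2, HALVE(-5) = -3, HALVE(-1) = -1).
ADD(y, m)

Analyzing the change:
Before: m=2, y=4
After: m=2, y=6
Variable y changed from 4 to 6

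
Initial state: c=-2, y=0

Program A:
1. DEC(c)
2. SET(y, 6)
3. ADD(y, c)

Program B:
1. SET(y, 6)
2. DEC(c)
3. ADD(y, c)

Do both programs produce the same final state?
Yes

Program A final state: c=-3, y=3
Program B final state: c=-3, y=3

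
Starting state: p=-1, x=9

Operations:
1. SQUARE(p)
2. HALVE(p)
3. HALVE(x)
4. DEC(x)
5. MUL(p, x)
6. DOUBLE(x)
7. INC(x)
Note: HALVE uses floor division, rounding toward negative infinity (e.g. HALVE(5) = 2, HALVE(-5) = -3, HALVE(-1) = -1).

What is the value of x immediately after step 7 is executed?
x = 7

Tracing x through execution:
Initial: x = 9
After step 1 (SQUARE(p)): x = 9
After step 2 (HALVE(p)): x = 9
After step 3 (HALVE(x)): x = 4
After step 4 (DEC(x)): x = 3
After step 5 (MUL(p, x)): x = 3
After step 6 (DOUBLE(x)): x = 6
After step 7 (INC(x)): x = 7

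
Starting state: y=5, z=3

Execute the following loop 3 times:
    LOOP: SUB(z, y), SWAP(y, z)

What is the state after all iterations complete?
y=-9, z=7

Iteration trace:
Start: y=5, z=3
After iteration 1: y=-2, z=5
After iteration 2: y=7, z=-2
After iteration 3: y=-9, z=7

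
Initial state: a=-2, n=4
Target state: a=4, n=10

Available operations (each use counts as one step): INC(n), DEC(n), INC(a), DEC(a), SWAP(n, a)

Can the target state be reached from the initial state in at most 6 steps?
No

The target state cannot be reached within 6 steps.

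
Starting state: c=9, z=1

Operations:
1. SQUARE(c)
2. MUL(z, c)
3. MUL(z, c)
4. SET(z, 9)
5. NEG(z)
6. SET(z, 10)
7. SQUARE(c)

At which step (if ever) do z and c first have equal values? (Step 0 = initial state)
Step 2

z and c first become equal after step 2.

Comparing values at each step:
Initial: z=1, c=9
After step 1: z=1, c=81
After step 2: z=81, c=81 ← equal!
After step 3: z=6561, c=81
After step 4: z=9, c=81
After step 5: z=-9, c=81
After step 6: z=10, c=81
After step 7: z=10, c=6561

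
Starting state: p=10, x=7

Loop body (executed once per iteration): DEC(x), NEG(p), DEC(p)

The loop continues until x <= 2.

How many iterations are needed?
5

Tracing iterations:
Initial: p=10, x=7
After iteration 1: p=-11, x=6
After iteration 2: p=10, x=5
After iteration 3: p=-11, x=4
After iteration 4: p=10, x=3
After iteration 5: p=-11, x=2
x <= 2 now holds, so the loop exits after 5 iterations.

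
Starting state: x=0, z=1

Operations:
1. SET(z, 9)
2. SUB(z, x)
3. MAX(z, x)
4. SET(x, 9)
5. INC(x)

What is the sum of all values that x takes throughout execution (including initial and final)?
19

Values of x at each step:
Initial: x = 0
After step 1: x = 0
After step 2: x = 0
After step 3: x = 0
After step 4: x = 9
After step 5: x = 10
Sum = 0 + 0 + 0 + 0 + 9 + 10 = 19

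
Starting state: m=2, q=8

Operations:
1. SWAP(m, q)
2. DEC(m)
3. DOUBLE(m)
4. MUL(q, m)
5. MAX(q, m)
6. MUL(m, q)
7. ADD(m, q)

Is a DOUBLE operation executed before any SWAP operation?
No

First DOUBLE: step 3
First SWAP: step 1
Since 3 > 1, SWAP comes first.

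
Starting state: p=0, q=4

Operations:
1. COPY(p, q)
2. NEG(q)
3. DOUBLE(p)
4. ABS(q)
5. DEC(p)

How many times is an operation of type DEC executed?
1

Counting DEC operations:
Step 5: DEC(p) ← DEC
Total: 1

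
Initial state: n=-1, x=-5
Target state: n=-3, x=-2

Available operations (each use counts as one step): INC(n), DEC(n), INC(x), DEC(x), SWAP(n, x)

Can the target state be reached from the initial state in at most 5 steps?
Yes

Path (4 steps): DEC(n) → INC(x) → INC(x) → SWAP(n, x)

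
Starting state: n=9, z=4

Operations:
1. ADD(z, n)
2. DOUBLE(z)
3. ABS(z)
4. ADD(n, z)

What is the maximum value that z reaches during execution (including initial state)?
26

Values of z at each step:
Initial: z = 4
After step 1: z = 13
After step 2: z = 26 ← maximum
After step 3: z = 26
After step 4: z = 26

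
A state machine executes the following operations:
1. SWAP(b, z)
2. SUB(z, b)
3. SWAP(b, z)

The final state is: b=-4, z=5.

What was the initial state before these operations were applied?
b=1, z=5

Working backwards:
Final state: b=-4, z=5
Before step 3 (SWAP(b, z)): b=5, z=-4
Before step 2 (SUB(z, b)): b=5, z=1
Before step 1 (SWAP(b, z)): b=1, z=5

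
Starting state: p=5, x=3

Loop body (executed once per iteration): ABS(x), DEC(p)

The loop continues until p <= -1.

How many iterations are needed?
6

Tracing iterations:
Initial: p=5, x=3
After iteration 1: p=4, x=3
After iteration 2: p=3, x=3
After iteration 3: p=2, x=3
After iteration 4: p=1, x=3
After iteration 5: p=0, x=3
After iteration 6: p=-1, x=3
p <= -1 now holds, so the loop exits after 6 iterations.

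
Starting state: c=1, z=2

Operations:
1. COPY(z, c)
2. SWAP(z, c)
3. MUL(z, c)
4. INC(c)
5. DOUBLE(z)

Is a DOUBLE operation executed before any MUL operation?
No

First DOUBLE: step 5
First MUL: step 3
Since 5 > 3, MUL comes first.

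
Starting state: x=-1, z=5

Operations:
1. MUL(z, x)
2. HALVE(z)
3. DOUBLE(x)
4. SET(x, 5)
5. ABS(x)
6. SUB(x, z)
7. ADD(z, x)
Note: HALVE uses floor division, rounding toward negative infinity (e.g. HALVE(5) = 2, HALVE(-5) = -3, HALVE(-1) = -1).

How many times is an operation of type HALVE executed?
1

Counting HALVE operations:
Step 2: HALVE(z) ← HALVE
Total: 1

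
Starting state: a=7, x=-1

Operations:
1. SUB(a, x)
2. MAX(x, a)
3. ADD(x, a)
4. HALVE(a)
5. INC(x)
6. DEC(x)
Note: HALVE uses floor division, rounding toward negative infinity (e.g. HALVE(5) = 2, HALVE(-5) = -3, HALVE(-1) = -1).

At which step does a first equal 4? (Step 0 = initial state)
Step 4

Tracing a:
Initial: a = 7
After step 1: a = 8
After step 2: a = 8
After step 3: a = 8
After step 4: a = 4 ← first occurrence
After step 5: a = 4
After step 6: a = 4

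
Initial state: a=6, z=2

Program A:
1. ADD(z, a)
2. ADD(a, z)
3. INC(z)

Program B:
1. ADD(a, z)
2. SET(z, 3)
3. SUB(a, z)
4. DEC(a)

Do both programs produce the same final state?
No

Program A final state: a=14, z=9
Program B final state: a=4, z=3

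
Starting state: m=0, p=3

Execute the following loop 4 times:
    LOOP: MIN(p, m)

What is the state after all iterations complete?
m=0, p=0

Iteration trace:
Start: m=0, p=3
After iteration 1: m=0, p=0
After iteration 2: m=0, p=0
After iteration 3: m=0, p=0
After iteration 4: m=0, p=0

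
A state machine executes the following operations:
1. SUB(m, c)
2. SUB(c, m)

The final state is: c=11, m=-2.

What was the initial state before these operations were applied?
c=9, m=7

Working backwards:
Final state: c=11, m=-2
Before step 2 (SUB(c, m)): c=9, m=-2
Before step 1 (SUB(m, c)): c=9, m=7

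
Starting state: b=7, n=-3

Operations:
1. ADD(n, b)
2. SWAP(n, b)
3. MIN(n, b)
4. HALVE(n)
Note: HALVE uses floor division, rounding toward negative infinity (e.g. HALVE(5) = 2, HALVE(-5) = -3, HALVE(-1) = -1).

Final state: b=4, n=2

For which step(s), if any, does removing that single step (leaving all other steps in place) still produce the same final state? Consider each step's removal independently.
None - removing any single step changes the final result

Testing removal of each single step:
Without step 1: final = b=-3, n=-2 (different)
Without step 2: final = b=7, n=2 (different)
Without step 3: final = b=4, n=3 (different)
Without step 4: final = b=4, n=4 (different)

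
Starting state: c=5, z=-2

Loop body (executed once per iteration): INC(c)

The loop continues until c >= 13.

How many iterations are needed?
8

Tracing iterations:
Initial: c=5, z=-2
After iteration 1: c=6, z=-2
After iteration 2: c=7, z=-2
After iteration 3: c=8, z=-2
After iteration 4: c=9, z=-2
After iteration 5: c=10, z=-2
After iteration 6: c=11, z=-2
After iteration 7: c=12, z=-2
After iteration 8: c=13, z=-2
c >= 13 now holds, so the loop exits after 8 iterations.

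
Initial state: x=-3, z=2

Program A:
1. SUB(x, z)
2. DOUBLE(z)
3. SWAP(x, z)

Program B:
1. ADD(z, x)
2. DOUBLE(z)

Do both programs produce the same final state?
No

Program A final state: x=4, z=-5
Program B final state: x=-3, z=-2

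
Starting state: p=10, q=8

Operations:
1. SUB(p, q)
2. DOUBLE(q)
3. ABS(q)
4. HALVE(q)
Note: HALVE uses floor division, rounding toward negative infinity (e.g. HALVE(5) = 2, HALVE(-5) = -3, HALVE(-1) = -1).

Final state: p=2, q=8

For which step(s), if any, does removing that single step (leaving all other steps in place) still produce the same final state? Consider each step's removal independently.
Step(s) 3

Testing removal of each single step:
Without step 1: final = p=10, q=8 (different)
Without step 2: final = p=2, q=4 (different)
Without step 3: final = p=2, q=8 (same)
Without step 4: final = p=2, q=16 (different)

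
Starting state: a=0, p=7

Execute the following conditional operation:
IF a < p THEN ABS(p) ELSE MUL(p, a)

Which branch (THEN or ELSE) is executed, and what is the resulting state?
Branch: THEN, Final state: a=0, p=7

Evaluating condition: a < p
a = 0, p = 7
Condition is True, so THEN branch executes
After ABS(p): a=0, p=7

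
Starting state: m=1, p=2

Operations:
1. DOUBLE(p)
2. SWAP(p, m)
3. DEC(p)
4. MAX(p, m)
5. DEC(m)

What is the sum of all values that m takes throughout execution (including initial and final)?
17

Values of m at each step:
Initial: m = 1
After step 1: m = 1
After step 2: m = 4
After step 3: m = 4
After step 4: m = 4
After step 5: m = 3
Sum = 1 + 1 + 4 + 4 + 4 + 3 = 17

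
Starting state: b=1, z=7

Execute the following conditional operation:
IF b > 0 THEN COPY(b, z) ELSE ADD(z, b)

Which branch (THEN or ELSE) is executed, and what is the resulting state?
Branch: THEN, Final state: b=7, z=7

Evaluating condition: b > 0
b = 1
Condition is True, so THEN branch executes
After COPY(b, z): b=7, z=7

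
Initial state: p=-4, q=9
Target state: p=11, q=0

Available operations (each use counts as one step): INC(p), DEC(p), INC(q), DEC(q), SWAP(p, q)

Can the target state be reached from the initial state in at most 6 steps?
No

The target state cannot be reached within 6 steps.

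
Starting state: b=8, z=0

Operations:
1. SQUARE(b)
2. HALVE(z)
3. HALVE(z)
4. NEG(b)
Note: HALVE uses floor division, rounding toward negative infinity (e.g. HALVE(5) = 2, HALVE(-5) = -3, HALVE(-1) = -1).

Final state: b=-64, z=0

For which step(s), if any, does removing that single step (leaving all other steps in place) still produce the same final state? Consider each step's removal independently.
Step(s) 2, 3

Testing removal of each single step:
Without step 1: final = b=-8, z=0 (different)
Without step 2: final = b=-64, z=0 (same)
Without step 3: final = b=-64, z=0 (same)
Without step 4: final = b=64, z=0 (different)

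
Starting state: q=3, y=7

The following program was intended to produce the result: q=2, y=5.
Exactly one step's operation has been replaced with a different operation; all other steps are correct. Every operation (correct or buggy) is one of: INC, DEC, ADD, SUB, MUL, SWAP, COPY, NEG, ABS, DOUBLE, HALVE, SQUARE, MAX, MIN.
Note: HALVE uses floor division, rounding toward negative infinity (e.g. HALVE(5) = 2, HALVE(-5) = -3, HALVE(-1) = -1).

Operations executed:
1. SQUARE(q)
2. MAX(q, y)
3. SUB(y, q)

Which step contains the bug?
Step 2

Trace with buggy code:
Initial: q=3, y=7
After step 1: q=9, y=7
After step 2: q=9, y=7
After step 3: q=9, y=-2
Actual final q=9, y=-2 ≠ expected q=2, y=5.
Step 2 is the only position where a single-operation replacement can produce the expected result.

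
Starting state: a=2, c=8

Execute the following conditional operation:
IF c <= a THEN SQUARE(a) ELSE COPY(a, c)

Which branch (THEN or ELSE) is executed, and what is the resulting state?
Branch: ELSE, Final state: a=8, c=8

Evaluating condition: c <= a
c = 8, a = 2
Condition is False, so ELSE branch executes
After COPY(a, c): a=8, c=8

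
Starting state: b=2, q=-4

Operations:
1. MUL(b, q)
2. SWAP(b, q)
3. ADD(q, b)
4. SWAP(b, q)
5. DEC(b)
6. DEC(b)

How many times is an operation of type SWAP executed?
2

Counting SWAP operations:
Step 2: SWAP(b, q) ← SWAP
Step 4: SWAP(b, q) ← SWAP
Total: 2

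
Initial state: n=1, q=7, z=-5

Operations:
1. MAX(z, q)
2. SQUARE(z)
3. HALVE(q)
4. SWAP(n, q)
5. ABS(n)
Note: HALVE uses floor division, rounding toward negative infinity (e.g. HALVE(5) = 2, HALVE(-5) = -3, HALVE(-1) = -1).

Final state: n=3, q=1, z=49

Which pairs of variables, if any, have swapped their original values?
None

Comparing initial and final values:
z: -5 → 49
n: 1 → 3
q: 7 → 1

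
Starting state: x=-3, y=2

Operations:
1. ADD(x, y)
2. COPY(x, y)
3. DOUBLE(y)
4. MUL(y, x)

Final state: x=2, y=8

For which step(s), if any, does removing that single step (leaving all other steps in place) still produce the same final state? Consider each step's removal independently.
Step(s) 1

Testing removal of each single step:
Without step 1: final = x=2, y=8 (same)
Without step 2: final = x=-1, y=-4 (different)
Without step 3: final = x=2, y=4 (different)
Without step 4: final = x=2, y=4 (different)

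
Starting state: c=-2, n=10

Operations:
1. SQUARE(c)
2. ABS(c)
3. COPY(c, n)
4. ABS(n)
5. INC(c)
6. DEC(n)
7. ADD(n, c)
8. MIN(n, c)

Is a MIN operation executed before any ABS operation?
No

First MIN: step 8
First ABS: step 2
Since 8 > 2, ABS comes first.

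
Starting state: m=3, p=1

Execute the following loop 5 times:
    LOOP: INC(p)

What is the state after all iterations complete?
m=3, p=6

Iteration trace:
Start: m=3, p=1
After iteration 1: m=3, p=2
After iteration 2: m=3, p=3
After iteration 3: m=3, p=4
After iteration 4: m=3, p=5
After iteration 5: m=3, p=6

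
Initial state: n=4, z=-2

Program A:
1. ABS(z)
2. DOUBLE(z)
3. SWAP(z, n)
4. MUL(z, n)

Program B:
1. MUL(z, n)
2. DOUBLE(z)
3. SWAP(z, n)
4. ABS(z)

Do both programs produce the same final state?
No

Program A final state: n=4, z=16
Program B final state: n=-16, z=4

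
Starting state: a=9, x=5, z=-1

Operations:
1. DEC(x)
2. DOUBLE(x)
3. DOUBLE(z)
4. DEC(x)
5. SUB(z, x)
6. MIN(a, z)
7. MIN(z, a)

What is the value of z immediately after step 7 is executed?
z = -9

Tracing z through execution:
Initial: z = -1
After step 1 (DEC(x)): z = -1
After step 2 (DOUBLE(x)): z = -1
After step 3 (DOUBLE(z)): z = -2
After step 4 (DEC(x)): z = -2
After step 5 (SUB(z, x)): z = -9
After step 6 (MIN(a, z)): z = -9
After step 7 (MIN(z, a)): z = -9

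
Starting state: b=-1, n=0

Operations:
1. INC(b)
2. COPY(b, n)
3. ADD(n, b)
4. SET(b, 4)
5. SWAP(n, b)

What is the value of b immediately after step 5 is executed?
b = 0

Tracing b through execution:
Initial: b = -1
After step 1 (INC(b)): b = 0
After step 2 (COPY(b, n)): b = 0
After step 3 (ADD(n, b)): b = 0
After step 4 (SET(b, 4)): b = 4
After step 5 (SWAP(n, b)): b = 0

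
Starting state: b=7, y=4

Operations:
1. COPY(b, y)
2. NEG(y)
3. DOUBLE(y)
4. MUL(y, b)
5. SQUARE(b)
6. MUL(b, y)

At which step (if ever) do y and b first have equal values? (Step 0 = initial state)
Step 1

y and b first become equal after step 1.

Comparing values at each step:
Initial: y=4, b=7
After step 1: y=4, b=4 ← equal!
After step 2: y=-4, b=4
After step 3: y=-8, b=4
After step 4: y=-32, b=4
After step 5: y=-32, b=16
After step 6: y=-32, b=-512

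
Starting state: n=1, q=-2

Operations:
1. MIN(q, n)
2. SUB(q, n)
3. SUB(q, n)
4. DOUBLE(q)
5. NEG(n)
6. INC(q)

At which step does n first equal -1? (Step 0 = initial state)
Step 5

Tracing n:
Initial: n = 1
After step 1: n = 1
After step 2: n = 1
After step 3: n = 1
After step 4: n = 1
After step 5: n = -1 ← first occurrence
After step 6: n = -1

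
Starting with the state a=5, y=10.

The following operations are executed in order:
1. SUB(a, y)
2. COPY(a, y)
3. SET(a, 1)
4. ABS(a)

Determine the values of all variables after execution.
{a: 1, y: 10}

Step-by-step execution:
Initial: a=5, y=10
After step 1 (SUB(a, y)): a=-5, y=10
After step 2 (COPY(a, y)): a=10, y=10
After step 3 (SET(a, 1)): a=1, y=10
After step 4 (ABS(a)): a=1, y=10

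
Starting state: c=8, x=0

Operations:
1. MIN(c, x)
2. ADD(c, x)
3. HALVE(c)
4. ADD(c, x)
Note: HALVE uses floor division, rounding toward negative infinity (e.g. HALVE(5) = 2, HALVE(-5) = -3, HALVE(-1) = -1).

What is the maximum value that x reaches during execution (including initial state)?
0

Values of x at each step:
Initial: x = 0 ← maximum
After step 1: x = 0
After step 2: x = 0
After step 3: x = 0
After step 4: x = 0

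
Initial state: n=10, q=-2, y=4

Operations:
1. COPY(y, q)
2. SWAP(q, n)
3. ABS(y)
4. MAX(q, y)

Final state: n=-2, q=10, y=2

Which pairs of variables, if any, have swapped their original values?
(q, n)

Comparing initial and final values:
q: -2 → 10
y: 4 → 2
n: 10 → -2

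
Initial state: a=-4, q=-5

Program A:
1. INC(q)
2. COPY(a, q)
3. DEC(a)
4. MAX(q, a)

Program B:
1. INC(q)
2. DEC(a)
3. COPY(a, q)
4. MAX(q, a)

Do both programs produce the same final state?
No

Program A final state: a=-5, q=-4
Program B final state: a=-4, q=-4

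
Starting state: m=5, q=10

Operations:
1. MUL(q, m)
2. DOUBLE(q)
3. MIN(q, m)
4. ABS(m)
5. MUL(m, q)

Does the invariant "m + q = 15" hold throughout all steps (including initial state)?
No, violated after step 1

The invariant is violated after step 1.

State at each step:
Initial: m=5, q=10
After step 1: m=5, q=50
After step 2: m=5, q=100
After step 3: m=5, q=5
After step 4: m=5, q=5
After step 5: m=25, q=5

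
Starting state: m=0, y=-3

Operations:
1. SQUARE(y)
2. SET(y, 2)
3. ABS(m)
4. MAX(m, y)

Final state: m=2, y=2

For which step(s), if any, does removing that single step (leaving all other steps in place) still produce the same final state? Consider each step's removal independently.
Step(s) 1, 3

Testing removal of each single step:
Without step 1: final = m=2, y=2 (same)
Without step 2: final = m=9, y=9 (different)
Without step 3: final = m=2, y=2 (same)
Without step 4: final = m=0, y=2 (different)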